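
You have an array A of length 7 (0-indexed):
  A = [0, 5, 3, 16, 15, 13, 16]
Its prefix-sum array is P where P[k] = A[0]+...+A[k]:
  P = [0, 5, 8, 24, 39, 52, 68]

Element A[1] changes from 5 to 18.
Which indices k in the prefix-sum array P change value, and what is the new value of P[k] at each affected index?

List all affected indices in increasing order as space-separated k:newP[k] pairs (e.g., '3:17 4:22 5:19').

Answer: 1:18 2:21 3:37 4:52 5:65 6:81

Derivation:
P[k] = A[0] + ... + A[k]
P[k] includes A[1] iff k >= 1
Affected indices: 1, 2, ..., 6; delta = 13
  P[1]: 5 + 13 = 18
  P[2]: 8 + 13 = 21
  P[3]: 24 + 13 = 37
  P[4]: 39 + 13 = 52
  P[5]: 52 + 13 = 65
  P[6]: 68 + 13 = 81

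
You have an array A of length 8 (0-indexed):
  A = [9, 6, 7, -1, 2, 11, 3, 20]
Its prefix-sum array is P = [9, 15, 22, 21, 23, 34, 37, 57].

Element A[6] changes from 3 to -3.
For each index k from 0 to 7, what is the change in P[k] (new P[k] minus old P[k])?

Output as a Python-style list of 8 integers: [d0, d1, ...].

Element change: A[6] 3 -> -3, delta = -6
For k < 6: P[k] unchanged, delta_P[k] = 0
For k >= 6: P[k] shifts by exactly -6
Delta array: [0, 0, 0, 0, 0, 0, -6, -6]

Answer: [0, 0, 0, 0, 0, 0, -6, -6]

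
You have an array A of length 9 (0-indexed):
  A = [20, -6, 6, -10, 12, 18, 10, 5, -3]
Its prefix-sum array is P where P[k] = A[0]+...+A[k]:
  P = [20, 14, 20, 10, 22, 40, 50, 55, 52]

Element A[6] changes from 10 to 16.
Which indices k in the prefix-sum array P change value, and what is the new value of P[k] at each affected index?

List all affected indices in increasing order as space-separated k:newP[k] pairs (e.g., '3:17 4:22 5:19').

Answer: 6:56 7:61 8:58

Derivation:
P[k] = A[0] + ... + A[k]
P[k] includes A[6] iff k >= 6
Affected indices: 6, 7, ..., 8; delta = 6
  P[6]: 50 + 6 = 56
  P[7]: 55 + 6 = 61
  P[8]: 52 + 6 = 58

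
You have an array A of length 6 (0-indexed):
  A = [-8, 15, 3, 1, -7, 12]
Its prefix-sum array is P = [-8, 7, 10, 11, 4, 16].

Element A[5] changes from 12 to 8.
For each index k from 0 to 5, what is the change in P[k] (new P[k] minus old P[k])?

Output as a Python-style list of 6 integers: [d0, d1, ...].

Answer: [0, 0, 0, 0, 0, -4]

Derivation:
Element change: A[5] 12 -> 8, delta = -4
For k < 5: P[k] unchanged, delta_P[k] = 0
For k >= 5: P[k] shifts by exactly -4
Delta array: [0, 0, 0, 0, 0, -4]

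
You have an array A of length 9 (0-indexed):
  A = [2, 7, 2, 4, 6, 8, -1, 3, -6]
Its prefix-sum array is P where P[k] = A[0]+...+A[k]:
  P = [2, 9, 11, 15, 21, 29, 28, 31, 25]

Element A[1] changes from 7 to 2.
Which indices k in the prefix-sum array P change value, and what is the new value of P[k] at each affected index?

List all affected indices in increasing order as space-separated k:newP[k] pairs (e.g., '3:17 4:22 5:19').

Answer: 1:4 2:6 3:10 4:16 5:24 6:23 7:26 8:20

Derivation:
P[k] = A[0] + ... + A[k]
P[k] includes A[1] iff k >= 1
Affected indices: 1, 2, ..., 8; delta = -5
  P[1]: 9 + -5 = 4
  P[2]: 11 + -5 = 6
  P[3]: 15 + -5 = 10
  P[4]: 21 + -5 = 16
  P[5]: 29 + -5 = 24
  P[6]: 28 + -5 = 23
  P[7]: 31 + -5 = 26
  P[8]: 25 + -5 = 20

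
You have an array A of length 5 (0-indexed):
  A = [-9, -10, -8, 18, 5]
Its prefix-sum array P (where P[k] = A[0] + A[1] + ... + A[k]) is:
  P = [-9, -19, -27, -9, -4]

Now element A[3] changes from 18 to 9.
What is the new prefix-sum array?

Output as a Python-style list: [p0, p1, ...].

Answer: [-9, -19, -27, -18, -13]

Derivation:
Change: A[3] 18 -> 9, delta = -9
P[k] for k < 3: unchanged (A[3] not included)
P[k] for k >= 3: shift by delta = -9
  P[0] = -9 + 0 = -9
  P[1] = -19 + 0 = -19
  P[2] = -27 + 0 = -27
  P[3] = -9 + -9 = -18
  P[4] = -4 + -9 = -13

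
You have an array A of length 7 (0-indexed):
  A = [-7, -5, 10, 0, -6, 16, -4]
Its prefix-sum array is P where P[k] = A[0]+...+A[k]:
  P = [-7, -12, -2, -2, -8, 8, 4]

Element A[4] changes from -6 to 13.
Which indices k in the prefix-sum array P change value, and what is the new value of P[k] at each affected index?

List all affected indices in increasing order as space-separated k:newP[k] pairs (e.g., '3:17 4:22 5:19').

Answer: 4:11 5:27 6:23

Derivation:
P[k] = A[0] + ... + A[k]
P[k] includes A[4] iff k >= 4
Affected indices: 4, 5, ..., 6; delta = 19
  P[4]: -8 + 19 = 11
  P[5]: 8 + 19 = 27
  P[6]: 4 + 19 = 23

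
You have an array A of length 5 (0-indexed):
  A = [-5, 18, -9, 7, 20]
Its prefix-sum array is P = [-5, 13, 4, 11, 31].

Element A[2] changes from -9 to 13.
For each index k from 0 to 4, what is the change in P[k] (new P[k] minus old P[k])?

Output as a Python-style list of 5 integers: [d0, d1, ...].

Element change: A[2] -9 -> 13, delta = 22
For k < 2: P[k] unchanged, delta_P[k] = 0
For k >= 2: P[k] shifts by exactly 22
Delta array: [0, 0, 22, 22, 22]

Answer: [0, 0, 22, 22, 22]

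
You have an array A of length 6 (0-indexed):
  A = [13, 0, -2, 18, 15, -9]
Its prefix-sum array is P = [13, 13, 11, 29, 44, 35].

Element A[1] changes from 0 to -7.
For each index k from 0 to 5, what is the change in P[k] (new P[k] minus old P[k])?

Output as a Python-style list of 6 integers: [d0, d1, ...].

Answer: [0, -7, -7, -7, -7, -7]

Derivation:
Element change: A[1] 0 -> -7, delta = -7
For k < 1: P[k] unchanged, delta_P[k] = 0
For k >= 1: P[k] shifts by exactly -7
Delta array: [0, -7, -7, -7, -7, -7]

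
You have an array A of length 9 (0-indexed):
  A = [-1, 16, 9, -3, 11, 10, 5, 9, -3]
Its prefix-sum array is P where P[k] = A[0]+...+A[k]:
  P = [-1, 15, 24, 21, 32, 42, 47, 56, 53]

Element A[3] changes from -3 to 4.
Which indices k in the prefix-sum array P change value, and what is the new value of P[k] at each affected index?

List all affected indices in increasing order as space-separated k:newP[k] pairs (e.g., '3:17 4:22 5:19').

P[k] = A[0] + ... + A[k]
P[k] includes A[3] iff k >= 3
Affected indices: 3, 4, ..., 8; delta = 7
  P[3]: 21 + 7 = 28
  P[4]: 32 + 7 = 39
  P[5]: 42 + 7 = 49
  P[6]: 47 + 7 = 54
  P[7]: 56 + 7 = 63
  P[8]: 53 + 7 = 60

Answer: 3:28 4:39 5:49 6:54 7:63 8:60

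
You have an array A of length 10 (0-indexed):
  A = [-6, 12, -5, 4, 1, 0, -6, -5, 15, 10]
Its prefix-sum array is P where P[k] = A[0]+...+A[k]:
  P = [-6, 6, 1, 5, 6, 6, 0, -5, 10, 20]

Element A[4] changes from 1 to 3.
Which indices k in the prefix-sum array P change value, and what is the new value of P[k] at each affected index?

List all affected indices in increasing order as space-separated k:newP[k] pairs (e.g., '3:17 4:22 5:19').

P[k] = A[0] + ... + A[k]
P[k] includes A[4] iff k >= 4
Affected indices: 4, 5, ..., 9; delta = 2
  P[4]: 6 + 2 = 8
  P[5]: 6 + 2 = 8
  P[6]: 0 + 2 = 2
  P[7]: -5 + 2 = -3
  P[8]: 10 + 2 = 12
  P[9]: 20 + 2 = 22

Answer: 4:8 5:8 6:2 7:-3 8:12 9:22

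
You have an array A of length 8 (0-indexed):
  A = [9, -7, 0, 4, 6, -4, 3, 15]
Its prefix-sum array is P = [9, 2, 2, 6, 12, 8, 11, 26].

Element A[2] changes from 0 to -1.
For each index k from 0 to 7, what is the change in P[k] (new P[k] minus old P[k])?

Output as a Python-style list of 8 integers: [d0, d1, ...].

Answer: [0, 0, -1, -1, -1, -1, -1, -1]

Derivation:
Element change: A[2] 0 -> -1, delta = -1
For k < 2: P[k] unchanged, delta_P[k] = 0
For k >= 2: P[k] shifts by exactly -1
Delta array: [0, 0, -1, -1, -1, -1, -1, -1]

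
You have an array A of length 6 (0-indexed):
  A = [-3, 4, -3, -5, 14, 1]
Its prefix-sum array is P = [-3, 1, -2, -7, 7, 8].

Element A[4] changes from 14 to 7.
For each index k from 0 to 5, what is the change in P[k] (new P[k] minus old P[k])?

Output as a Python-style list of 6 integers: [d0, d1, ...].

Answer: [0, 0, 0, 0, -7, -7]

Derivation:
Element change: A[4] 14 -> 7, delta = -7
For k < 4: P[k] unchanged, delta_P[k] = 0
For k >= 4: P[k] shifts by exactly -7
Delta array: [0, 0, 0, 0, -7, -7]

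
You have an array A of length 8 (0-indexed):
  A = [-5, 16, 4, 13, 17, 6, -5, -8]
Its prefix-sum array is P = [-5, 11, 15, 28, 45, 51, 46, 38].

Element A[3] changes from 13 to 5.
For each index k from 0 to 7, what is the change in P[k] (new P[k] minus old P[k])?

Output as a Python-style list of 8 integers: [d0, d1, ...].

Answer: [0, 0, 0, -8, -8, -8, -8, -8]

Derivation:
Element change: A[3] 13 -> 5, delta = -8
For k < 3: P[k] unchanged, delta_P[k] = 0
For k >= 3: P[k] shifts by exactly -8
Delta array: [0, 0, 0, -8, -8, -8, -8, -8]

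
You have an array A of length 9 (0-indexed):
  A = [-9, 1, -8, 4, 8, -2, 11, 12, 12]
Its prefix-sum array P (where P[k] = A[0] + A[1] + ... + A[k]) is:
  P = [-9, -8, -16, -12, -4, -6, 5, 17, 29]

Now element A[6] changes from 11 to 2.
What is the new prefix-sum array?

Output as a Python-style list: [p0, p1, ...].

Change: A[6] 11 -> 2, delta = -9
P[k] for k < 6: unchanged (A[6] not included)
P[k] for k >= 6: shift by delta = -9
  P[0] = -9 + 0 = -9
  P[1] = -8 + 0 = -8
  P[2] = -16 + 0 = -16
  P[3] = -12 + 0 = -12
  P[4] = -4 + 0 = -4
  P[5] = -6 + 0 = -6
  P[6] = 5 + -9 = -4
  P[7] = 17 + -9 = 8
  P[8] = 29 + -9 = 20

Answer: [-9, -8, -16, -12, -4, -6, -4, 8, 20]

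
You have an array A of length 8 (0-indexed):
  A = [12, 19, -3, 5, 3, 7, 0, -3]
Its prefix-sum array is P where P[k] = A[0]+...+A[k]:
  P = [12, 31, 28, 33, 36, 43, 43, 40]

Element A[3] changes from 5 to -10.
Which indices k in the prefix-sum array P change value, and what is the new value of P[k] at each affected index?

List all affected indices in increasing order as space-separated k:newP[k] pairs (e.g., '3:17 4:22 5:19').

Answer: 3:18 4:21 5:28 6:28 7:25

Derivation:
P[k] = A[0] + ... + A[k]
P[k] includes A[3] iff k >= 3
Affected indices: 3, 4, ..., 7; delta = -15
  P[3]: 33 + -15 = 18
  P[4]: 36 + -15 = 21
  P[5]: 43 + -15 = 28
  P[6]: 43 + -15 = 28
  P[7]: 40 + -15 = 25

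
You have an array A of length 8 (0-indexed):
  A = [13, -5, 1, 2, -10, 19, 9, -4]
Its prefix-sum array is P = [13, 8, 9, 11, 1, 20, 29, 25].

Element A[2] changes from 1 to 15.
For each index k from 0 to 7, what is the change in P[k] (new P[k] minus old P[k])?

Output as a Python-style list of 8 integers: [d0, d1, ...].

Element change: A[2] 1 -> 15, delta = 14
For k < 2: P[k] unchanged, delta_P[k] = 0
For k >= 2: P[k] shifts by exactly 14
Delta array: [0, 0, 14, 14, 14, 14, 14, 14]

Answer: [0, 0, 14, 14, 14, 14, 14, 14]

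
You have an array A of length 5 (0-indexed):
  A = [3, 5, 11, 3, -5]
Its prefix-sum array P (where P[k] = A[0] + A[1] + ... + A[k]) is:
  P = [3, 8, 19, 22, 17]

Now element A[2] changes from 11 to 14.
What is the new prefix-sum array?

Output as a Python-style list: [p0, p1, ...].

Change: A[2] 11 -> 14, delta = 3
P[k] for k < 2: unchanged (A[2] not included)
P[k] for k >= 2: shift by delta = 3
  P[0] = 3 + 0 = 3
  P[1] = 8 + 0 = 8
  P[2] = 19 + 3 = 22
  P[3] = 22 + 3 = 25
  P[4] = 17 + 3 = 20

Answer: [3, 8, 22, 25, 20]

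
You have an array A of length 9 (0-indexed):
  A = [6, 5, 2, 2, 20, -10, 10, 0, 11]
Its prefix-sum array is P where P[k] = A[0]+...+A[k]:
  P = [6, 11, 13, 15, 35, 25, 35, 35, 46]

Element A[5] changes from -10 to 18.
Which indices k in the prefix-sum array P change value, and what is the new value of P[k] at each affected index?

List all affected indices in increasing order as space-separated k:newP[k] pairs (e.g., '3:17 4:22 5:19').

P[k] = A[0] + ... + A[k]
P[k] includes A[5] iff k >= 5
Affected indices: 5, 6, ..., 8; delta = 28
  P[5]: 25 + 28 = 53
  P[6]: 35 + 28 = 63
  P[7]: 35 + 28 = 63
  P[8]: 46 + 28 = 74

Answer: 5:53 6:63 7:63 8:74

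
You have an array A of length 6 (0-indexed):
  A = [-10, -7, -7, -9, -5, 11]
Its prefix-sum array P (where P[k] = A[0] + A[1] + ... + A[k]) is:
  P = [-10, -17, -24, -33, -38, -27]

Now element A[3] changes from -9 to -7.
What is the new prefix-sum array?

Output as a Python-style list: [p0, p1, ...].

Change: A[3] -9 -> -7, delta = 2
P[k] for k < 3: unchanged (A[3] not included)
P[k] for k >= 3: shift by delta = 2
  P[0] = -10 + 0 = -10
  P[1] = -17 + 0 = -17
  P[2] = -24 + 0 = -24
  P[3] = -33 + 2 = -31
  P[4] = -38 + 2 = -36
  P[5] = -27 + 2 = -25

Answer: [-10, -17, -24, -31, -36, -25]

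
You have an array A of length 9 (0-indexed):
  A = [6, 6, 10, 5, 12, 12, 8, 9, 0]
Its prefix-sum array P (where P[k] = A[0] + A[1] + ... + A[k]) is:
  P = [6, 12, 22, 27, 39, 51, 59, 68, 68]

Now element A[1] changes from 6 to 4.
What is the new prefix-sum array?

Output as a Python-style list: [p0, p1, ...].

Change: A[1] 6 -> 4, delta = -2
P[k] for k < 1: unchanged (A[1] not included)
P[k] for k >= 1: shift by delta = -2
  P[0] = 6 + 0 = 6
  P[1] = 12 + -2 = 10
  P[2] = 22 + -2 = 20
  P[3] = 27 + -2 = 25
  P[4] = 39 + -2 = 37
  P[5] = 51 + -2 = 49
  P[6] = 59 + -2 = 57
  P[7] = 68 + -2 = 66
  P[8] = 68 + -2 = 66

Answer: [6, 10, 20, 25, 37, 49, 57, 66, 66]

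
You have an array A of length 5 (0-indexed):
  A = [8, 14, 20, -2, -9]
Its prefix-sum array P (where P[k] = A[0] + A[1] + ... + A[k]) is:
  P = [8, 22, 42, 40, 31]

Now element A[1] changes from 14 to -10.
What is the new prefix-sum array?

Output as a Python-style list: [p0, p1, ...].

Change: A[1] 14 -> -10, delta = -24
P[k] for k < 1: unchanged (A[1] not included)
P[k] for k >= 1: shift by delta = -24
  P[0] = 8 + 0 = 8
  P[1] = 22 + -24 = -2
  P[2] = 42 + -24 = 18
  P[3] = 40 + -24 = 16
  P[4] = 31 + -24 = 7

Answer: [8, -2, 18, 16, 7]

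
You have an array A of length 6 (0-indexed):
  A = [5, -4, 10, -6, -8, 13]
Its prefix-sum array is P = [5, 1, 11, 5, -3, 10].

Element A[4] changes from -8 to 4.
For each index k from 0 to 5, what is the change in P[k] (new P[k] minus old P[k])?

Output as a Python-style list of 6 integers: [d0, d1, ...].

Element change: A[4] -8 -> 4, delta = 12
For k < 4: P[k] unchanged, delta_P[k] = 0
For k >= 4: P[k] shifts by exactly 12
Delta array: [0, 0, 0, 0, 12, 12]

Answer: [0, 0, 0, 0, 12, 12]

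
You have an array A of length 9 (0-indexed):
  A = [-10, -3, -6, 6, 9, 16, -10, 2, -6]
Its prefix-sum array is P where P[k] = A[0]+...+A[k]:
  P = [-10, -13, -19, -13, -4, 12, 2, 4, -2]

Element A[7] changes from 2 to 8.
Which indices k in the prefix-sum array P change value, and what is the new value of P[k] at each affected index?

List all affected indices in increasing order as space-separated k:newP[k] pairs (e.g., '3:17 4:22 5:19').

Answer: 7:10 8:4

Derivation:
P[k] = A[0] + ... + A[k]
P[k] includes A[7] iff k >= 7
Affected indices: 7, 8, ..., 8; delta = 6
  P[7]: 4 + 6 = 10
  P[8]: -2 + 6 = 4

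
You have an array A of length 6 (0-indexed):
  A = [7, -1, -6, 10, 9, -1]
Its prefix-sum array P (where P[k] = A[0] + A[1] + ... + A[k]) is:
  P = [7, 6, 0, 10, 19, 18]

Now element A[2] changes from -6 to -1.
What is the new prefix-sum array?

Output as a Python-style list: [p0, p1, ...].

Change: A[2] -6 -> -1, delta = 5
P[k] for k < 2: unchanged (A[2] not included)
P[k] for k >= 2: shift by delta = 5
  P[0] = 7 + 0 = 7
  P[1] = 6 + 0 = 6
  P[2] = 0 + 5 = 5
  P[3] = 10 + 5 = 15
  P[4] = 19 + 5 = 24
  P[5] = 18 + 5 = 23

Answer: [7, 6, 5, 15, 24, 23]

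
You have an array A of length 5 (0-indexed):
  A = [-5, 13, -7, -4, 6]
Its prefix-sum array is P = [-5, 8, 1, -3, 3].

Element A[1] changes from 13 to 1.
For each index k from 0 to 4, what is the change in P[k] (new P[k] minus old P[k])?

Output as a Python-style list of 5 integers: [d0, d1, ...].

Answer: [0, -12, -12, -12, -12]

Derivation:
Element change: A[1] 13 -> 1, delta = -12
For k < 1: P[k] unchanged, delta_P[k] = 0
For k >= 1: P[k] shifts by exactly -12
Delta array: [0, -12, -12, -12, -12]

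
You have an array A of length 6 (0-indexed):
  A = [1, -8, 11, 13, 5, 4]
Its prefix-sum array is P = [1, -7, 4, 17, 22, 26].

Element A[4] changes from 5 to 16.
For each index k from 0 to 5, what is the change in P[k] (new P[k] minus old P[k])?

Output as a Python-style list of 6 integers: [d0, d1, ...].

Element change: A[4] 5 -> 16, delta = 11
For k < 4: P[k] unchanged, delta_P[k] = 0
For k >= 4: P[k] shifts by exactly 11
Delta array: [0, 0, 0, 0, 11, 11]

Answer: [0, 0, 0, 0, 11, 11]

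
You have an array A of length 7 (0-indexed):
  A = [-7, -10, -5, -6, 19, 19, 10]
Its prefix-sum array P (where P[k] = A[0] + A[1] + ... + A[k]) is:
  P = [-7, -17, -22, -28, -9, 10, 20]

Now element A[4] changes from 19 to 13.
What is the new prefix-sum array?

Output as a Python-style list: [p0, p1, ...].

Answer: [-7, -17, -22, -28, -15, 4, 14]

Derivation:
Change: A[4] 19 -> 13, delta = -6
P[k] for k < 4: unchanged (A[4] not included)
P[k] for k >= 4: shift by delta = -6
  P[0] = -7 + 0 = -7
  P[1] = -17 + 0 = -17
  P[2] = -22 + 0 = -22
  P[3] = -28 + 0 = -28
  P[4] = -9 + -6 = -15
  P[5] = 10 + -6 = 4
  P[6] = 20 + -6 = 14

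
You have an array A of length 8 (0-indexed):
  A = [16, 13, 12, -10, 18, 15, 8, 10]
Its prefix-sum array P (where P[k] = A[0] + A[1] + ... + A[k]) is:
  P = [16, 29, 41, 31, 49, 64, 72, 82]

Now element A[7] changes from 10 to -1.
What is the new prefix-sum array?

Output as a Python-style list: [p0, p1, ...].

Answer: [16, 29, 41, 31, 49, 64, 72, 71]

Derivation:
Change: A[7] 10 -> -1, delta = -11
P[k] for k < 7: unchanged (A[7] not included)
P[k] for k >= 7: shift by delta = -11
  P[0] = 16 + 0 = 16
  P[1] = 29 + 0 = 29
  P[2] = 41 + 0 = 41
  P[3] = 31 + 0 = 31
  P[4] = 49 + 0 = 49
  P[5] = 64 + 0 = 64
  P[6] = 72 + 0 = 72
  P[7] = 82 + -11 = 71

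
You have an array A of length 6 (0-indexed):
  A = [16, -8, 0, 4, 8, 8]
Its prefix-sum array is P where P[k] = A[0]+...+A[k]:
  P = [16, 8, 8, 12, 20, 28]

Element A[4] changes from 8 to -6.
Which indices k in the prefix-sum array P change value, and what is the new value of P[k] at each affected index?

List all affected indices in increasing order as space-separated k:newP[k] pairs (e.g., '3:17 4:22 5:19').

Answer: 4:6 5:14

Derivation:
P[k] = A[0] + ... + A[k]
P[k] includes A[4] iff k >= 4
Affected indices: 4, 5, ..., 5; delta = -14
  P[4]: 20 + -14 = 6
  P[5]: 28 + -14 = 14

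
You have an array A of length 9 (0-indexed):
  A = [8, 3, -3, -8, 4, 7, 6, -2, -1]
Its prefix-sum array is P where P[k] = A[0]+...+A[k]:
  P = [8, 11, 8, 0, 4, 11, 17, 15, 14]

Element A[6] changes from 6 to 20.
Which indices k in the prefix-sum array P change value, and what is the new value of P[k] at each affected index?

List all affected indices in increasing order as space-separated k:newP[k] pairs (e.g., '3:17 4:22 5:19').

P[k] = A[0] + ... + A[k]
P[k] includes A[6] iff k >= 6
Affected indices: 6, 7, ..., 8; delta = 14
  P[6]: 17 + 14 = 31
  P[7]: 15 + 14 = 29
  P[8]: 14 + 14 = 28

Answer: 6:31 7:29 8:28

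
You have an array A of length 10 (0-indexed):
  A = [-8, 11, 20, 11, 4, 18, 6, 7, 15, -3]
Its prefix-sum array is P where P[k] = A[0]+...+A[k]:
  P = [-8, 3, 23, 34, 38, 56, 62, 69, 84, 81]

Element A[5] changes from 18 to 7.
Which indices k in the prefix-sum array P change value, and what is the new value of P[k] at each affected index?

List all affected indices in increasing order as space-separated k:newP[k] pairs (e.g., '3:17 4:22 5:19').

Answer: 5:45 6:51 7:58 8:73 9:70

Derivation:
P[k] = A[0] + ... + A[k]
P[k] includes A[5] iff k >= 5
Affected indices: 5, 6, ..., 9; delta = -11
  P[5]: 56 + -11 = 45
  P[6]: 62 + -11 = 51
  P[7]: 69 + -11 = 58
  P[8]: 84 + -11 = 73
  P[9]: 81 + -11 = 70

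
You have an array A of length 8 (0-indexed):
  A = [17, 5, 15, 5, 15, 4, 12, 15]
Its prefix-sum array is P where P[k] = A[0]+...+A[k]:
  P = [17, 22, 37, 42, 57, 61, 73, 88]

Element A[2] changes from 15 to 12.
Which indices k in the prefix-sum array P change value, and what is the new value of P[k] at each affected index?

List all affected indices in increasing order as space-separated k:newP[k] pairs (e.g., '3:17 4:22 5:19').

P[k] = A[0] + ... + A[k]
P[k] includes A[2] iff k >= 2
Affected indices: 2, 3, ..., 7; delta = -3
  P[2]: 37 + -3 = 34
  P[3]: 42 + -3 = 39
  P[4]: 57 + -3 = 54
  P[5]: 61 + -3 = 58
  P[6]: 73 + -3 = 70
  P[7]: 88 + -3 = 85

Answer: 2:34 3:39 4:54 5:58 6:70 7:85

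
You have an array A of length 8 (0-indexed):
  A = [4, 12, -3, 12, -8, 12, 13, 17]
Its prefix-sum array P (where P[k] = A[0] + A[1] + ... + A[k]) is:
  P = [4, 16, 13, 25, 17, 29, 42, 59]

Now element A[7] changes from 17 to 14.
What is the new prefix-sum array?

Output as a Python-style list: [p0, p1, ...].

Answer: [4, 16, 13, 25, 17, 29, 42, 56]

Derivation:
Change: A[7] 17 -> 14, delta = -3
P[k] for k < 7: unchanged (A[7] not included)
P[k] for k >= 7: shift by delta = -3
  P[0] = 4 + 0 = 4
  P[1] = 16 + 0 = 16
  P[2] = 13 + 0 = 13
  P[3] = 25 + 0 = 25
  P[4] = 17 + 0 = 17
  P[5] = 29 + 0 = 29
  P[6] = 42 + 0 = 42
  P[7] = 59 + -3 = 56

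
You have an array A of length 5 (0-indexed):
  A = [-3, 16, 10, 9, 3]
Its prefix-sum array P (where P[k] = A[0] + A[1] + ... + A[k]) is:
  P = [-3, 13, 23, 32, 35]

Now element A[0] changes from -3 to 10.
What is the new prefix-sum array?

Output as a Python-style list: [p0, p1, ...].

Change: A[0] -3 -> 10, delta = 13
P[k] for k < 0: unchanged (A[0] not included)
P[k] for k >= 0: shift by delta = 13
  P[0] = -3 + 13 = 10
  P[1] = 13 + 13 = 26
  P[2] = 23 + 13 = 36
  P[3] = 32 + 13 = 45
  P[4] = 35 + 13 = 48

Answer: [10, 26, 36, 45, 48]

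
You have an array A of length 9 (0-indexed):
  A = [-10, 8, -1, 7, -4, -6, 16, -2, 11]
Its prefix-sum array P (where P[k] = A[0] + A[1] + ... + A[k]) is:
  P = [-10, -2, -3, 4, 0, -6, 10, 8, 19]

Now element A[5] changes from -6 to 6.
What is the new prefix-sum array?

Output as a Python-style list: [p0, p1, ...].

Answer: [-10, -2, -3, 4, 0, 6, 22, 20, 31]

Derivation:
Change: A[5] -6 -> 6, delta = 12
P[k] for k < 5: unchanged (A[5] not included)
P[k] for k >= 5: shift by delta = 12
  P[0] = -10 + 0 = -10
  P[1] = -2 + 0 = -2
  P[2] = -3 + 0 = -3
  P[3] = 4 + 0 = 4
  P[4] = 0 + 0 = 0
  P[5] = -6 + 12 = 6
  P[6] = 10 + 12 = 22
  P[7] = 8 + 12 = 20
  P[8] = 19 + 12 = 31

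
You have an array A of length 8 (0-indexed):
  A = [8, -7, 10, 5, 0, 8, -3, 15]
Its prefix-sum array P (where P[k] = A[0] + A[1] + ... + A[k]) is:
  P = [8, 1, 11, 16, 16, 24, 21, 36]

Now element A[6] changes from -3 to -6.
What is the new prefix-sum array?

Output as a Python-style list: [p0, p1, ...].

Change: A[6] -3 -> -6, delta = -3
P[k] for k < 6: unchanged (A[6] not included)
P[k] for k >= 6: shift by delta = -3
  P[0] = 8 + 0 = 8
  P[1] = 1 + 0 = 1
  P[2] = 11 + 0 = 11
  P[3] = 16 + 0 = 16
  P[4] = 16 + 0 = 16
  P[5] = 24 + 0 = 24
  P[6] = 21 + -3 = 18
  P[7] = 36 + -3 = 33

Answer: [8, 1, 11, 16, 16, 24, 18, 33]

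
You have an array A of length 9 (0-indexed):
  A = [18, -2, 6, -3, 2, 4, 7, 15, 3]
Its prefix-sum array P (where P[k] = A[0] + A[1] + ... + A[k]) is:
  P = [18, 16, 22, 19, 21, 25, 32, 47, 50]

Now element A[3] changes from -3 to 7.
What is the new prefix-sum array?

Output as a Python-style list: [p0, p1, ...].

Answer: [18, 16, 22, 29, 31, 35, 42, 57, 60]

Derivation:
Change: A[3] -3 -> 7, delta = 10
P[k] for k < 3: unchanged (A[3] not included)
P[k] for k >= 3: shift by delta = 10
  P[0] = 18 + 0 = 18
  P[1] = 16 + 0 = 16
  P[2] = 22 + 0 = 22
  P[3] = 19 + 10 = 29
  P[4] = 21 + 10 = 31
  P[5] = 25 + 10 = 35
  P[6] = 32 + 10 = 42
  P[7] = 47 + 10 = 57
  P[8] = 50 + 10 = 60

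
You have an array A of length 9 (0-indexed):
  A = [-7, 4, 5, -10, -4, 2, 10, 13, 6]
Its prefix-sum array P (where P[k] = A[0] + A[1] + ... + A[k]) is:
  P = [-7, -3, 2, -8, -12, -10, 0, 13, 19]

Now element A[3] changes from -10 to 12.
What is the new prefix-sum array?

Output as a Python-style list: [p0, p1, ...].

Answer: [-7, -3, 2, 14, 10, 12, 22, 35, 41]

Derivation:
Change: A[3] -10 -> 12, delta = 22
P[k] for k < 3: unchanged (A[3] not included)
P[k] for k >= 3: shift by delta = 22
  P[0] = -7 + 0 = -7
  P[1] = -3 + 0 = -3
  P[2] = 2 + 0 = 2
  P[3] = -8 + 22 = 14
  P[4] = -12 + 22 = 10
  P[5] = -10 + 22 = 12
  P[6] = 0 + 22 = 22
  P[7] = 13 + 22 = 35
  P[8] = 19 + 22 = 41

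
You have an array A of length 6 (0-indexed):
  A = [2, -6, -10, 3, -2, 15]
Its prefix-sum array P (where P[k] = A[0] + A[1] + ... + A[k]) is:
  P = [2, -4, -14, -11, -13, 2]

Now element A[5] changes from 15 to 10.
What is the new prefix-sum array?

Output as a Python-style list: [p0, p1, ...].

Change: A[5] 15 -> 10, delta = -5
P[k] for k < 5: unchanged (A[5] not included)
P[k] for k >= 5: shift by delta = -5
  P[0] = 2 + 0 = 2
  P[1] = -4 + 0 = -4
  P[2] = -14 + 0 = -14
  P[3] = -11 + 0 = -11
  P[4] = -13 + 0 = -13
  P[5] = 2 + -5 = -3

Answer: [2, -4, -14, -11, -13, -3]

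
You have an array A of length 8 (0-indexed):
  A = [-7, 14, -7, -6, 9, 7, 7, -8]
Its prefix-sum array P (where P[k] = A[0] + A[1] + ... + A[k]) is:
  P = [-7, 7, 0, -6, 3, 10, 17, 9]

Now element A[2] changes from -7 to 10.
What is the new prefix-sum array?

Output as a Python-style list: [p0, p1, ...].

Answer: [-7, 7, 17, 11, 20, 27, 34, 26]

Derivation:
Change: A[2] -7 -> 10, delta = 17
P[k] for k < 2: unchanged (A[2] not included)
P[k] for k >= 2: shift by delta = 17
  P[0] = -7 + 0 = -7
  P[1] = 7 + 0 = 7
  P[2] = 0 + 17 = 17
  P[3] = -6 + 17 = 11
  P[4] = 3 + 17 = 20
  P[5] = 10 + 17 = 27
  P[6] = 17 + 17 = 34
  P[7] = 9 + 17 = 26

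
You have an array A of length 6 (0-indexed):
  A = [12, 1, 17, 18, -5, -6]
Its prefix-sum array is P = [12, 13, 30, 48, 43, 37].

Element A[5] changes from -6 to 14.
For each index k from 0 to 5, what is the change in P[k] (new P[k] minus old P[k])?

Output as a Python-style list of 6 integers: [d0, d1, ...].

Element change: A[5] -6 -> 14, delta = 20
For k < 5: P[k] unchanged, delta_P[k] = 0
For k >= 5: P[k] shifts by exactly 20
Delta array: [0, 0, 0, 0, 0, 20]

Answer: [0, 0, 0, 0, 0, 20]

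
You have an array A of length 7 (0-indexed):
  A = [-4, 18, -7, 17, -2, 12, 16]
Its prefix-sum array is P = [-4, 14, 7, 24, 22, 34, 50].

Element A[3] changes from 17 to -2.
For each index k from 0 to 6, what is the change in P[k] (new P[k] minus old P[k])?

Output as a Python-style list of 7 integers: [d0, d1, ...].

Answer: [0, 0, 0, -19, -19, -19, -19]

Derivation:
Element change: A[3] 17 -> -2, delta = -19
For k < 3: P[k] unchanged, delta_P[k] = 0
For k >= 3: P[k] shifts by exactly -19
Delta array: [0, 0, 0, -19, -19, -19, -19]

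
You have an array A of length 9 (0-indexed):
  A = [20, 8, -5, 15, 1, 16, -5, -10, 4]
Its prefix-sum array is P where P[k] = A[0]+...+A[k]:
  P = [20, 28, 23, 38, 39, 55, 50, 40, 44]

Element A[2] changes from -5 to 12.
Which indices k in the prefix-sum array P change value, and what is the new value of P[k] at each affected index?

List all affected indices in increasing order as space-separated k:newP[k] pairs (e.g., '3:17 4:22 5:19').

Answer: 2:40 3:55 4:56 5:72 6:67 7:57 8:61

Derivation:
P[k] = A[0] + ... + A[k]
P[k] includes A[2] iff k >= 2
Affected indices: 2, 3, ..., 8; delta = 17
  P[2]: 23 + 17 = 40
  P[3]: 38 + 17 = 55
  P[4]: 39 + 17 = 56
  P[5]: 55 + 17 = 72
  P[6]: 50 + 17 = 67
  P[7]: 40 + 17 = 57
  P[8]: 44 + 17 = 61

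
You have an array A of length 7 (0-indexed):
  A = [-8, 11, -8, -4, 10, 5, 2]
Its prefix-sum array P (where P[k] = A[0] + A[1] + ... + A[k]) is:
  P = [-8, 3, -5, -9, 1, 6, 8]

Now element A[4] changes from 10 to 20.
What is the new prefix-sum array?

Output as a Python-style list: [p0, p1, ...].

Answer: [-8, 3, -5, -9, 11, 16, 18]

Derivation:
Change: A[4] 10 -> 20, delta = 10
P[k] for k < 4: unchanged (A[4] not included)
P[k] for k >= 4: shift by delta = 10
  P[0] = -8 + 0 = -8
  P[1] = 3 + 0 = 3
  P[2] = -5 + 0 = -5
  P[3] = -9 + 0 = -9
  P[4] = 1 + 10 = 11
  P[5] = 6 + 10 = 16
  P[6] = 8 + 10 = 18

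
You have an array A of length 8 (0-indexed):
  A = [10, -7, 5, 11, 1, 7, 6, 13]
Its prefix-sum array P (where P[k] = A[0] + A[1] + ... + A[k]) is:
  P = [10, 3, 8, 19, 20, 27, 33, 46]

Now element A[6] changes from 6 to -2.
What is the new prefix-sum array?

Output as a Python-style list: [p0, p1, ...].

Change: A[6] 6 -> -2, delta = -8
P[k] for k < 6: unchanged (A[6] not included)
P[k] for k >= 6: shift by delta = -8
  P[0] = 10 + 0 = 10
  P[1] = 3 + 0 = 3
  P[2] = 8 + 0 = 8
  P[3] = 19 + 0 = 19
  P[4] = 20 + 0 = 20
  P[5] = 27 + 0 = 27
  P[6] = 33 + -8 = 25
  P[7] = 46 + -8 = 38

Answer: [10, 3, 8, 19, 20, 27, 25, 38]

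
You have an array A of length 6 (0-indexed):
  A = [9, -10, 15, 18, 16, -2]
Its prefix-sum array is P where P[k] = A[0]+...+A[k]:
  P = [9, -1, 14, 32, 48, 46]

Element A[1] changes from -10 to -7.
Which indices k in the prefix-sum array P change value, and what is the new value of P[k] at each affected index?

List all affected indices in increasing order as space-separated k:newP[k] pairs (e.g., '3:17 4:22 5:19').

P[k] = A[0] + ... + A[k]
P[k] includes A[1] iff k >= 1
Affected indices: 1, 2, ..., 5; delta = 3
  P[1]: -1 + 3 = 2
  P[2]: 14 + 3 = 17
  P[3]: 32 + 3 = 35
  P[4]: 48 + 3 = 51
  P[5]: 46 + 3 = 49

Answer: 1:2 2:17 3:35 4:51 5:49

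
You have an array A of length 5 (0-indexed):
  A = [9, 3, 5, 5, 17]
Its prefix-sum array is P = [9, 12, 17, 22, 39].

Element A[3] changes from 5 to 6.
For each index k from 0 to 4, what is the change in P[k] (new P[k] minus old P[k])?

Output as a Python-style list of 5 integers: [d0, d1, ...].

Answer: [0, 0, 0, 1, 1]

Derivation:
Element change: A[3] 5 -> 6, delta = 1
For k < 3: P[k] unchanged, delta_P[k] = 0
For k >= 3: P[k] shifts by exactly 1
Delta array: [0, 0, 0, 1, 1]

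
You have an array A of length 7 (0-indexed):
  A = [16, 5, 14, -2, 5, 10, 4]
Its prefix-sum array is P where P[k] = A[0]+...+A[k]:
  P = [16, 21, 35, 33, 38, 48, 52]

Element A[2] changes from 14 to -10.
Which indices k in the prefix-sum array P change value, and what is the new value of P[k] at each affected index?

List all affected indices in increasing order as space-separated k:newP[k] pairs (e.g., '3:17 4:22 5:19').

Answer: 2:11 3:9 4:14 5:24 6:28

Derivation:
P[k] = A[0] + ... + A[k]
P[k] includes A[2] iff k >= 2
Affected indices: 2, 3, ..., 6; delta = -24
  P[2]: 35 + -24 = 11
  P[3]: 33 + -24 = 9
  P[4]: 38 + -24 = 14
  P[5]: 48 + -24 = 24
  P[6]: 52 + -24 = 28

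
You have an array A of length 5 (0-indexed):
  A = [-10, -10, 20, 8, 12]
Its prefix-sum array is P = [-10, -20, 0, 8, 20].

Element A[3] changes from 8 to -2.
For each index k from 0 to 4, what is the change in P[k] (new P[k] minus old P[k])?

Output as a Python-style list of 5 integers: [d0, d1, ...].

Answer: [0, 0, 0, -10, -10]

Derivation:
Element change: A[3] 8 -> -2, delta = -10
For k < 3: P[k] unchanged, delta_P[k] = 0
For k >= 3: P[k] shifts by exactly -10
Delta array: [0, 0, 0, -10, -10]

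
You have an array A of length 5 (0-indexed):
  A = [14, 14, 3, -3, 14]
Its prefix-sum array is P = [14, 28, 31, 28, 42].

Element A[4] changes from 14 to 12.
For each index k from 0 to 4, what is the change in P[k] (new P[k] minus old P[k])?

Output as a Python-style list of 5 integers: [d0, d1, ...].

Answer: [0, 0, 0, 0, -2]

Derivation:
Element change: A[4] 14 -> 12, delta = -2
For k < 4: P[k] unchanged, delta_P[k] = 0
For k >= 4: P[k] shifts by exactly -2
Delta array: [0, 0, 0, 0, -2]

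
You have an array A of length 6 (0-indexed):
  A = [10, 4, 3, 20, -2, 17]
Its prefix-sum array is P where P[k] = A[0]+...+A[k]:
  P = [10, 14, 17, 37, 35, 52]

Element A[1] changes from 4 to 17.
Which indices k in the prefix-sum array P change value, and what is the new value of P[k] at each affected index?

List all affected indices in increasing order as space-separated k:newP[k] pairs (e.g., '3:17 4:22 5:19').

P[k] = A[0] + ... + A[k]
P[k] includes A[1] iff k >= 1
Affected indices: 1, 2, ..., 5; delta = 13
  P[1]: 14 + 13 = 27
  P[2]: 17 + 13 = 30
  P[3]: 37 + 13 = 50
  P[4]: 35 + 13 = 48
  P[5]: 52 + 13 = 65

Answer: 1:27 2:30 3:50 4:48 5:65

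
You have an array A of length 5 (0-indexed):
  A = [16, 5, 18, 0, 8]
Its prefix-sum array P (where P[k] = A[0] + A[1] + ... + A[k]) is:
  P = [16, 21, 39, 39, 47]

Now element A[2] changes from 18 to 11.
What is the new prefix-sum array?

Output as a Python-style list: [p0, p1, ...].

Change: A[2] 18 -> 11, delta = -7
P[k] for k < 2: unchanged (A[2] not included)
P[k] for k >= 2: shift by delta = -7
  P[0] = 16 + 0 = 16
  P[1] = 21 + 0 = 21
  P[2] = 39 + -7 = 32
  P[3] = 39 + -7 = 32
  P[4] = 47 + -7 = 40

Answer: [16, 21, 32, 32, 40]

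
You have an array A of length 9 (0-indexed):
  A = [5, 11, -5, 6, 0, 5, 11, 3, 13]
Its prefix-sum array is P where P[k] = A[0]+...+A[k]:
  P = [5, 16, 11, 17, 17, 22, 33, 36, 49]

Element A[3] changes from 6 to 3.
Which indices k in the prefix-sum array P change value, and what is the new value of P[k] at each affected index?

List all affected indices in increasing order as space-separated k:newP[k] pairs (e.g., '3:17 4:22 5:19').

P[k] = A[0] + ... + A[k]
P[k] includes A[3] iff k >= 3
Affected indices: 3, 4, ..., 8; delta = -3
  P[3]: 17 + -3 = 14
  P[4]: 17 + -3 = 14
  P[5]: 22 + -3 = 19
  P[6]: 33 + -3 = 30
  P[7]: 36 + -3 = 33
  P[8]: 49 + -3 = 46

Answer: 3:14 4:14 5:19 6:30 7:33 8:46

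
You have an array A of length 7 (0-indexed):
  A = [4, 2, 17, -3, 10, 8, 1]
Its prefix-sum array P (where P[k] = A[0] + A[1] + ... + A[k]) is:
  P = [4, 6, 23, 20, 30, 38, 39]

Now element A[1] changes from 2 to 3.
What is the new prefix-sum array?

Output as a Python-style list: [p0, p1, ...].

Answer: [4, 7, 24, 21, 31, 39, 40]

Derivation:
Change: A[1] 2 -> 3, delta = 1
P[k] for k < 1: unchanged (A[1] not included)
P[k] for k >= 1: shift by delta = 1
  P[0] = 4 + 0 = 4
  P[1] = 6 + 1 = 7
  P[2] = 23 + 1 = 24
  P[3] = 20 + 1 = 21
  P[4] = 30 + 1 = 31
  P[5] = 38 + 1 = 39
  P[6] = 39 + 1 = 40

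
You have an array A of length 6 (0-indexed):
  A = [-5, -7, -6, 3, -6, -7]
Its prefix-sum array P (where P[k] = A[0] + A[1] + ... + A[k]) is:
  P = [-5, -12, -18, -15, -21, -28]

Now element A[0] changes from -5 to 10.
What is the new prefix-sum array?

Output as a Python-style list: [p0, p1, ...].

Change: A[0] -5 -> 10, delta = 15
P[k] for k < 0: unchanged (A[0] not included)
P[k] for k >= 0: shift by delta = 15
  P[0] = -5 + 15 = 10
  P[1] = -12 + 15 = 3
  P[2] = -18 + 15 = -3
  P[3] = -15 + 15 = 0
  P[4] = -21 + 15 = -6
  P[5] = -28 + 15 = -13

Answer: [10, 3, -3, 0, -6, -13]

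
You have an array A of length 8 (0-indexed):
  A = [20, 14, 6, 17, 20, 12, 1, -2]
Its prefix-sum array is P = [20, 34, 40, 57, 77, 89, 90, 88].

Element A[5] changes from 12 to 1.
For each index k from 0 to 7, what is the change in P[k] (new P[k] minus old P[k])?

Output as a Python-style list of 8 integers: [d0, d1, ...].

Answer: [0, 0, 0, 0, 0, -11, -11, -11]

Derivation:
Element change: A[5] 12 -> 1, delta = -11
For k < 5: P[k] unchanged, delta_P[k] = 0
For k >= 5: P[k] shifts by exactly -11
Delta array: [0, 0, 0, 0, 0, -11, -11, -11]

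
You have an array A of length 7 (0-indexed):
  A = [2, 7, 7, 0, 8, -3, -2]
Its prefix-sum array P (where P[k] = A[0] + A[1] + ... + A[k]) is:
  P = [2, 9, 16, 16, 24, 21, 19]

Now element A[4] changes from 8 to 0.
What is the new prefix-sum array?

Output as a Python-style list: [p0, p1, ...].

Answer: [2, 9, 16, 16, 16, 13, 11]

Derivation:
Change: A[4] 8 -> 0, delta = -8
P[k] for k < 4: unchanged (A[4] not included)
P[k] for k >= 4: shift by delta = -8
  P[0] = 2 + 0 = 2
  P[1] = 9 + 0 = 9
  P[2] = 16 + 0 = 16
  P[3] = 16 + 0 = 16
  P[4] = 24 + -8 = 16
  P[5] = 21 + -8 = 13
  P[6] = 19 + -8 = 11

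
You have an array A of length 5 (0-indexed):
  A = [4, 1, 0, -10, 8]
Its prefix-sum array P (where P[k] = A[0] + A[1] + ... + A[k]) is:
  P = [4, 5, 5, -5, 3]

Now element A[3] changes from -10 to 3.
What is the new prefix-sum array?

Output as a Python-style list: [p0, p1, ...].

Change: A[3] -10 -> 3, delta = 13
P[k] for k < 3: unchanged (A[3] not included)
P[k] for k >= 3: shift by delta = 13
  P[0] = 4 + 0 = 4
  P[1] = 5 + 0 = 5
  P[2] = 5 + 0 = 5
  P[3] = -5 + 13 = 8
  P[4] = 3 + 13 = 16

Answer: [4, 5, 5, 8, 16]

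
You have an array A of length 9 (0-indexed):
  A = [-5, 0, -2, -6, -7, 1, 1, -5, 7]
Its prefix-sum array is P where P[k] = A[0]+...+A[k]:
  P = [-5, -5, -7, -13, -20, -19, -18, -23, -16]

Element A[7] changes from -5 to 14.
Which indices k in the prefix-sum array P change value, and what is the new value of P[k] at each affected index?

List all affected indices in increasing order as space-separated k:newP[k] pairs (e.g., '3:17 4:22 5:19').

P[k] = A[0] + ... + A[k]
P[k] includes A[7] iff k >= 7
Affected indices: 7, 8, ..., 8; delta = 19
  P[7]: -23 + 19 = -4
  P[8]: -16 + 19 = 3

Answer: 7:-4 8:3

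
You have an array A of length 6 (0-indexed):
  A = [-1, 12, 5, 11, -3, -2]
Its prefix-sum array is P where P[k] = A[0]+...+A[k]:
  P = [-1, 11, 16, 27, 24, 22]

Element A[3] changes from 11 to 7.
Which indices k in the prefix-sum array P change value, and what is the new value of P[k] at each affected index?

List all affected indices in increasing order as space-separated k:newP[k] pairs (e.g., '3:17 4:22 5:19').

Answer: 3:23 4:20 5:18

Derivation:
P[k] = A[0] + ... + A[k]
P[k] includes A[3] iff k >= 3
Affected indices: 3, 4, ..., 5; delta = -4
  P[3]: 27 + -4 = 23
  P[4]: 24 + -4 = 20
  P[5]: 22 + -4 = 18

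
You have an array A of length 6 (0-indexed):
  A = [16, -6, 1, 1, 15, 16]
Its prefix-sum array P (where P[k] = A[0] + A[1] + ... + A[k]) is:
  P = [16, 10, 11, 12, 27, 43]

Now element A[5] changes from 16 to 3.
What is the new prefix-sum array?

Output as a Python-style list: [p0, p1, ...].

Answer: [16, 10, 11, 12, 27, 30]

Derivation:
Change: A[5] 16 -> 3, delta = -13
P[k] for k < 5: unchanged (A[5] not included)
P[k] for k >= 5: shift by delta = -13
  P[0] = 16 + 0 = 16
  P[1] = 10 + 0 = 10
  P[2] = 11 + 0 = 11
  P[3] = 12 + 0 = 12
  P[4] = 27 + 0 = 27
  P[5] = 43 + -13 = 30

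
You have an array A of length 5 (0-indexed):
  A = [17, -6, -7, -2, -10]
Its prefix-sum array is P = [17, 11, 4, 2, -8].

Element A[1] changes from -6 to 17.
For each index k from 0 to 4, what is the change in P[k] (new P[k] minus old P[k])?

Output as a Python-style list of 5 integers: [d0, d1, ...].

Element change: A[1] -6 -> 17, delta = 23
For k < 1: P[k] unchanged, delta_P[k] = 0
For k >= 1: P[k] shifts by exactly 23
Delta array: [0, 23, 23, 23, 23]

Answer: [0, 23, 23, 23, 23]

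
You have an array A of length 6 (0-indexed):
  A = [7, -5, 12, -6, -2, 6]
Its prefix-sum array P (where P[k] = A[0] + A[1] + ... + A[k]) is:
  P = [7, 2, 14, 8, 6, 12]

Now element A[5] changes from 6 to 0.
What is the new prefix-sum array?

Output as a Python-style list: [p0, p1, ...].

Answer: [7, 2, 14, 8, 6, 6]

Derivation:
Change: A[5] 6 -> 0, delta = -6
P[k] for k < 5: unchanged (A[5] not included)
P[k] for k >= 5: shift by delta = -6
  P[0] = 7 + 0 = 7
  P[1] = 2 + 0 = 2
  P[2] = 14 + 0 = 14
  P[3] = 8 + 0 = 8
  P[4] = 6 + 0 = 6
  P[5] = 12 + -6 = 6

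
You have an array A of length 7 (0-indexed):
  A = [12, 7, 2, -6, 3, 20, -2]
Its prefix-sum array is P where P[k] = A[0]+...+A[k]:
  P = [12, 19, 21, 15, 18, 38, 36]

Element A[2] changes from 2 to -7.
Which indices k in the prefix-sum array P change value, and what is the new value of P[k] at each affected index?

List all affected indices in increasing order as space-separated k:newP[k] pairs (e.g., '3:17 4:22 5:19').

P[k] = A[0] + ... + A[k]
P[k] includes A[2] iff k >= 2
Affected indices: 2, 3, ..., 6; delta = -9
  P[2]: 21 + -9 = 12
  P[3]: 15 + -9 = 6
  P[4]: 18 + -9 = 9
  P[5]: 38 + -9 = 29
  P[6]: 36 + -9 = 27

Answer: 2:12 3:6 4:9 5:29 6:27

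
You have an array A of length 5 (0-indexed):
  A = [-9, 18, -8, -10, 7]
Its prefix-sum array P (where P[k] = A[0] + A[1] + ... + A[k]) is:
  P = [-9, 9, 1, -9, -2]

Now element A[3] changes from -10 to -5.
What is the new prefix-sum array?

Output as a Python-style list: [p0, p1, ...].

Answer: [-9, 9, 1, -4, 3]

Derivation:
Change: A[3] -10 -> -5, delta = 5
P[k] for k < 3: unchanged (A[3] not included)
P[k] for k >= 3: shift by delta = 5
  P[0] = -9 + 0 = -9
  P[1] = 9 + 0 = 9
  P[2] = 1 + 0 = 1
  P[3] = -9 + 5 = -4
  P[4] = -2 + 5 = 3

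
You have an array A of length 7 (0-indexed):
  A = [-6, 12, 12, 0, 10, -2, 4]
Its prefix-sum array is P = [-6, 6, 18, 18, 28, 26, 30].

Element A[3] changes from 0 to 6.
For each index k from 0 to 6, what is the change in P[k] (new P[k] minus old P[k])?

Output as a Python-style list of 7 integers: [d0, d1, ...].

Element change: A[3] 0 -> 6, delta = 6
For k < 3: P[k] unchanged, delta_P[k] = 0
For k >= 3: P[k] shifts by exactly 6
Delta array: [0, 0, 0, 6, 6, 6, 6]

Answer: [0, 0, 0, 6, 6, 6, 6]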